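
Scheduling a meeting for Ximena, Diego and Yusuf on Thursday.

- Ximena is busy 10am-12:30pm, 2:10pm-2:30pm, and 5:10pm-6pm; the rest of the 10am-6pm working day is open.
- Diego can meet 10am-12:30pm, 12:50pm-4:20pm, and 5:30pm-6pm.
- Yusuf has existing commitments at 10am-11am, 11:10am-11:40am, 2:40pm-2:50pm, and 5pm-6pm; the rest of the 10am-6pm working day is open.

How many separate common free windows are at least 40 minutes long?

Ximena free within 10:00–18:00: 12:30–14:10, 14:30–17:10.
Yusuf free within 10:00–18:00: 11:00–11:10, 11:40–14:40, 14:50–17:00.
Ximena ∩ Diego: 12:50–14:10, 14:30–16:20.
Ximena ∩ Diego ∩ Yusuf: 12:50–14:10, 14:30–14:40, 14:50–16:20.
Windows ≥ 40 min: 12:50–14:10, 14:50–16:20.
That's 2 windows.

2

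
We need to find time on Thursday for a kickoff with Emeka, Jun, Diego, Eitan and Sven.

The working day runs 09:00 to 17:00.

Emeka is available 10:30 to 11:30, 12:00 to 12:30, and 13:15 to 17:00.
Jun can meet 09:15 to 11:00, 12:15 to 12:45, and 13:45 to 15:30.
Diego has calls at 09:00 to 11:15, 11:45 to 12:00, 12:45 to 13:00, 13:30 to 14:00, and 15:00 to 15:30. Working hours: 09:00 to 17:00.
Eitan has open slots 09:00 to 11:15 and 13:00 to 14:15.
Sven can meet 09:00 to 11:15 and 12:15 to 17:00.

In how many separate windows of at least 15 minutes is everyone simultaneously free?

1

Diego free within 09:00–17:00: 11:15–11:45, 12:00–12:45, 13:00–13:30, 14:00–15:00, 15:30–17:00.
Emeka ∩ Jun: 10:30–11:00, 12:15–12:30, 13:45–15:30.
Emeka ∩ Jun ∩ Diego: 12:15–12:30, 14:00–15:00.
Emeka ∩ Jun ∩ Diego ∩ Eitan: 14:00–14:15.
Emeka ∩ Jun ∩ Diego ∩ Eitan ∩ Sven: 14:00–14:15.
Windows ≥ 15 min: 14:00–14:15.
That's 1 window.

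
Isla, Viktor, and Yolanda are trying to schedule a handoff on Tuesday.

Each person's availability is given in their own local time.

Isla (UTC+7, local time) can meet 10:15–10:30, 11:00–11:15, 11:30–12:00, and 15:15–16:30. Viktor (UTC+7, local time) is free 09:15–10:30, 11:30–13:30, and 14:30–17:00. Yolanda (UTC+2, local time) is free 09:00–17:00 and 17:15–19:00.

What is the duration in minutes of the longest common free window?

Isla → UTC: 03:15–03:30, 04:00–04:15, 04:30–05:00, 08:15–09:30.
Viktor → UTC: 02:15–03:30, 04:30–06:30, 07:30–10:00.
Yolanda → UTC: 07:00–15:00, 15:15–17:00.
Isla ∩ Viktor: 03:15–03:30, 04:30–05:00, 08:15–09:30.
Isla ∩ Viktor ∩ Yolanda: 08:15–09:30.
Single common window of 75 minutes.

75 minutes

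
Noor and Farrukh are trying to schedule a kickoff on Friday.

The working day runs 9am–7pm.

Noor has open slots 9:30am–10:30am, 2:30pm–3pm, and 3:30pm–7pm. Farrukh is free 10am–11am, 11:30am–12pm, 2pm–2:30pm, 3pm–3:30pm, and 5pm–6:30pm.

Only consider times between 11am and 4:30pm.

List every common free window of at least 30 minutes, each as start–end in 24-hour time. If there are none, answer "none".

Noor ∩ Farrukh: 10:00–10:30, 17:00–18:30.
Restricted to 11:00–16:30: (none).
Windows ≥ 30 min: (none).

none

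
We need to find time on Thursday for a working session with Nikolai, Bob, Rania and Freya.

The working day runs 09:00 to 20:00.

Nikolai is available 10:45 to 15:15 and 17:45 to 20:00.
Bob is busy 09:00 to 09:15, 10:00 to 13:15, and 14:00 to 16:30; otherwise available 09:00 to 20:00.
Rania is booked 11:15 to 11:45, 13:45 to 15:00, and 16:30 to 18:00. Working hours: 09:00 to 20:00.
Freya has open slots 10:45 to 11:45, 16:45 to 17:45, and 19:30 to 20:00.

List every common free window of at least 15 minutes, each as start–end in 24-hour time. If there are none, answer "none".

19:30–20:00

Bob free within 09:00–20:00: 09:15–10:00, 13:15–14:00, 16:30–20:00.
Rania free within 09:00–20:00: 09:00–11:15, 11:45–13:45, 15:00–16:30, 18:00–20:00.
Nikolai ∩ Bob: 13:15–14:00, 17:45–20:00.
Nikolai ∩ Bob ∩ Rania: 13:15–13:45, 18:00–20:00.
Nikolai ∩ Bob ∩ Rania ∩ Freya: 19:30–20:00.
Windows ≥ 15 min: 19:30–20:00.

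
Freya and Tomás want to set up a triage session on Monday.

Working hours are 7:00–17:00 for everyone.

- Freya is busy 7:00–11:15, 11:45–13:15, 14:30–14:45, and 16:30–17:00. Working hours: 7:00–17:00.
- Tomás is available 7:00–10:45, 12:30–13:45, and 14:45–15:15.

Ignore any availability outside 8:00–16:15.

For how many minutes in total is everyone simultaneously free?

60 minutes

Freya free within 07:00–17:00: 11:15–11:45, 13:15–14:30, 14:45–16:30.
Freya ∩ Tomás: 13:15–13:45, 14:45–15:15.
Restricted to 08:00–16:15: 13:15–13:45, 14:45–15:15.
Total common minutes: 30 + 30 = 60.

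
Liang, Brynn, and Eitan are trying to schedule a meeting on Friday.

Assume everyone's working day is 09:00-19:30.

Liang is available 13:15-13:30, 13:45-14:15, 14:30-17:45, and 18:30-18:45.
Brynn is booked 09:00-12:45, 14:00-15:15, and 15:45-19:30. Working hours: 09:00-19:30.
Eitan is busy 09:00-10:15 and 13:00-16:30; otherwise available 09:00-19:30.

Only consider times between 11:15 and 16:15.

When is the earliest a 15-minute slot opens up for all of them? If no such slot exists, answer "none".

none

Brynn free within 09:00–19:30: 12:45–14:00, 15:15–15:45.
Eitan free within 09:00–19:30: 10:15–13:00, 16:30–19:30.
Liang ∩ Brynn: 13:15–13:30, 13:45–14:00, 15:15–15:45.
Liang ∩ Brynn ∩ Eitan: (none).
Restricted to 11:15–16:15: (none).
Windows ≥ 15 min: (none).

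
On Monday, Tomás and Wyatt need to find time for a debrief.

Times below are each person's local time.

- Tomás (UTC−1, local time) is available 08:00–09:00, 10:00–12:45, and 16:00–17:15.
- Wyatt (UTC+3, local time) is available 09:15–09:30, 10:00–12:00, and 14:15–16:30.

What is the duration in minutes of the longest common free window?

Tomás → UTC: 09:00–10:00, 11:00–13:45, 17:00–18:15.
Wyatt → UTC: 06:15–06:30, 07:00–09:00, 11:15–13:30.
Tomás ∩ Wyatt: 11:15–13:30.
Single common window of 135 minutes.

135 minutes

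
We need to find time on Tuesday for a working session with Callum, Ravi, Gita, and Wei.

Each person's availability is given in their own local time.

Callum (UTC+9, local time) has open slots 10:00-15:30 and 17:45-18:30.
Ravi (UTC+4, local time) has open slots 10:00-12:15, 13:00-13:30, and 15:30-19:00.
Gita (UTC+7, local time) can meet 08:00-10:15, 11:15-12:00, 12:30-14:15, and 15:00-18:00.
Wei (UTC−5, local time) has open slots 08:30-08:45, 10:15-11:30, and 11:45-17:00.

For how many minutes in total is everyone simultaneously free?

0 minutes

Callum → UTC: 01:00–06:30, 08:45–09:30.
Ravi → UTC: 06:00–08:15, 09:00–09:30, 11:30–15:00.
Gita → UTC: 01:00–03:15, 04:15–05:00, 05:30–07:15, 08:00–11:00.
Wei → UTC: 13:30–13:45, 15:15–16:30, 16:45–22:00.
Callum ∩ Ravi: 06:00–06:30, 09:00–09:30.
Callum ∩ Ravi ∩ Gita: 06:00–06:30, 09:00–09:30.
Callum ∩ Ravi ∩ Gita ∩ Wei: (none).
Total common minutes: 0.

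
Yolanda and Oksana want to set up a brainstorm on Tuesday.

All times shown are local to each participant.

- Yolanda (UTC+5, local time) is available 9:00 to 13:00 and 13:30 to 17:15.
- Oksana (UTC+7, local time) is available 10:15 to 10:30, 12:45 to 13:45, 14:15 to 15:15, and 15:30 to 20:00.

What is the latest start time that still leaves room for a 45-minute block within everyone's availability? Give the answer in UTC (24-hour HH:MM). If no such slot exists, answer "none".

11:30

Yolanda → UTC: 04:00–08:00, 08:30–12:15.
Oksana → UTC: 03:15–03:30, 05:45–06:45, 07:15–08:15, 08:30–13:00.
Yolanda ∩ Oksana: 05:45–06:45, 07:15–08:00, 08:30–12:15.
Windows ≥ 45 min: 05:45–06:45, 07:15–08:00, 08:30–12:15.
Latest start in the last window 08:30–12:15 is 12:15 − 45 min = 11:30.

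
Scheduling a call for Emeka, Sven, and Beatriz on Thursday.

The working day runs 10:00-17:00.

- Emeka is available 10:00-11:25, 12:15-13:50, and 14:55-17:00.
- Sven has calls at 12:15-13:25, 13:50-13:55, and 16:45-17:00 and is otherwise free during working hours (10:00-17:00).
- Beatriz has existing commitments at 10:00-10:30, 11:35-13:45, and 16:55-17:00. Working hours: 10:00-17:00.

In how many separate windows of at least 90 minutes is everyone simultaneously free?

1

Sven free within 10:00–17:00: 10:00–12:15, 13:25–13:50, 13:55–16:45.
Beatriz free within 10:00–17:00: 10:30–11:35, 13:45–16:55.
Emeka ∩ Sven: 10:00–11:25, 13:25–13:50, 14:55–16:45.
Emeka ∩ Sven ∩ Beatriz: 10:30–11:25, 13:45–13:50, 14:55–16:45.
Windows ≥ 90 min: 14:55–16:45.
That's 1 window.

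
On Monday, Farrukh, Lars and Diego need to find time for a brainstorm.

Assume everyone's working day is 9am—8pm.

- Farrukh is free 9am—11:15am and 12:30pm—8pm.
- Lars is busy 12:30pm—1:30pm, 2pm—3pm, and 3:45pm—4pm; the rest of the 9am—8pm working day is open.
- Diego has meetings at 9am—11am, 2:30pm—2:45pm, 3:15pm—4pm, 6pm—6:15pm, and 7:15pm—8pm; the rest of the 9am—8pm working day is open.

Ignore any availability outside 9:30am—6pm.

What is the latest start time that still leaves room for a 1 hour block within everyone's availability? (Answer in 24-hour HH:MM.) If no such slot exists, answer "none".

Lars free within 09:00–20:00: 09:00–12:30, 13:30–14:00, 15:00–15:45, 16:00–20:00.
Diego free within 09:00–20:00: 11:00–14:30, 14:45–15:15, 16:00–18:00, 18:15–19:15.
Farrukh ∩ Lars: 09:00–11:15, 13:30–14:00, 15:00–15:45, 16:00–20:00.
Farrukh ∩ Lars ∩ Diego: 11:00–11:15, 13:30–14:00, 15:00–15:15, 16:00–18:00, 18:15–19:15.
Restricted to 09:30–18:00: 11:00–11:15, 13:30–14:00, 15:00–15:15, 16:00–18:00.
Windows ≥ 60 min: 16:00–18:00.
Latest start in the last window 16:00–18:00 is 18:00 − 60 min = 17:00.

17:00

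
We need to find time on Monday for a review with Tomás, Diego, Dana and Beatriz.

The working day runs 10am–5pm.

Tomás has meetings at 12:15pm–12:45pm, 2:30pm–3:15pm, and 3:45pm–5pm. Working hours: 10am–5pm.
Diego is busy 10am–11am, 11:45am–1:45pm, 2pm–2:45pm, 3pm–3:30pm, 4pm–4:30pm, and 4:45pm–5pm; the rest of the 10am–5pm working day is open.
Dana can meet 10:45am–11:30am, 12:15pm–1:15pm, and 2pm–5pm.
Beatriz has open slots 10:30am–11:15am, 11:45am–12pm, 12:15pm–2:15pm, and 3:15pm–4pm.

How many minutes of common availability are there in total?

30 minutes

Tomás free within 10:00–17:00: 10:00–12:15, 12:45–14:30, 15:15–15:45.
Diego free within 10:00–17:00: 11:00–11:45, 13:45–14:00, 14:45–15:00, 15:30–16:00, 16:30–16:45.
Tomás ∩ Diego: 11:00–11:45, 13:45–14:00, 15:30–15:45.
Tomás ∩ Diego ∩ Dana: 11:00–11:30, 15:30–15:45.
Tomás ∩ Diego ∩ Dana ∩ Beatriz: 11:00–11:15, 15:30–15:45.
Total common minutes: 15 + 15 = 30.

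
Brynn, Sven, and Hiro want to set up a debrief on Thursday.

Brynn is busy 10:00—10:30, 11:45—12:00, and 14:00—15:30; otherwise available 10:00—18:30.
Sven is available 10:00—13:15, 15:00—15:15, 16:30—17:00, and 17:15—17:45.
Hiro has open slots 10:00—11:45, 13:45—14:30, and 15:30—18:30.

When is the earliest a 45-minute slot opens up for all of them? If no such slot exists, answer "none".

Brynn free within 10:00–18:30: 10:30–11:45, 12:00–14:00, 15:30–18:30.
Brynn ∩ Sven: 10:30–11:45, 12:00–13:15, 16:30–17:00, 17:15–17:45.
Brynn ∩ Sven ∩ Hiro: 10:30–11:45, 16:30–17:00, 17:15–17:45.
Windows ≥ 45 min: 10:30–11:45.
Earliest such window starts at 10:30.

10:30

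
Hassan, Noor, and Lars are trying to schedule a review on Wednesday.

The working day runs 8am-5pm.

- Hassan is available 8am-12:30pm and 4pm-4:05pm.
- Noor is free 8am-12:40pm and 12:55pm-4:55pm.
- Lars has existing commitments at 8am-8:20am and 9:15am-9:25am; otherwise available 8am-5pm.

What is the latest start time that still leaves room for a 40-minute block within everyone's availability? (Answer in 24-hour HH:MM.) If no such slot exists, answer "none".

11:50

Lars free within 08:00–17:00: 08:20–09:15, 09:25–17:00.
Hassan ∩ Noor: 08:00–12:30, 16:00–16:05.
Hassan ∩ Noor ∩ Lars: 08:20–09:15, 09:25–12:30, 16:00–16:05.
Windows ≥ 40 min: 08:20–09:15, 09:25–12:30.
Latest start in the last window 09:25–12:30 is 12:30 − 40 min = 11:50.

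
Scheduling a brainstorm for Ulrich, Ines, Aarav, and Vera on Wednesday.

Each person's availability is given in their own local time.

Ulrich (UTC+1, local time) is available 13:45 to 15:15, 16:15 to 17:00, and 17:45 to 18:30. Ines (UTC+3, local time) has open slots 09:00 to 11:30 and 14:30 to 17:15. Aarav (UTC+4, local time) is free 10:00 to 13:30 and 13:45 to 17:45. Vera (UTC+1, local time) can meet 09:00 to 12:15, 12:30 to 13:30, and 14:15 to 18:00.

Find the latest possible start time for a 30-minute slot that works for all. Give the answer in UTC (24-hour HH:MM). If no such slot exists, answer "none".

Ulrich → UTC: 12:45–14:15, 15:15–16:00, 16:45–17:30.
Ines → UTC: 06:00–08:30, 11:30–14:15.
Aarav → UTC: 06:00–09:30, 09:45–13:45.
Vera → UTC: 08:00–11:15, 11:30–12:30, 13:15–17:00.
Ulrich ∩ Ines: 12:45–14:15.
Ulrich ∩ Ines ∩ Aarav: 12:45–13:45.
Ulrich ∩ Ines ∩ Aarav ∩ Vera: 13:15–13:45.
Windows ≥ 30 min: 13:15–13:45.
Latest start in the last window 13:15–13:45 is 13:45 − 30 min = 13:15.

13:15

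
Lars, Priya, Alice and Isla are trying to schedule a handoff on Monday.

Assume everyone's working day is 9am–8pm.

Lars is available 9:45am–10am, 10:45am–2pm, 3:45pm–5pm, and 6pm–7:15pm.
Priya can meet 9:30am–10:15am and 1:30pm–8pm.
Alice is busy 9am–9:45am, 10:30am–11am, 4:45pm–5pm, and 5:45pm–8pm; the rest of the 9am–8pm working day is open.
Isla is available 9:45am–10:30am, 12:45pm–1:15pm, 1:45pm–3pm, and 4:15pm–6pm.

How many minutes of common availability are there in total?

60 minutes

Alice free within 09:00–20:00: 09:45–10:30, 11:00–16:45, 17:00–17:45.
Lars ∩ Priya: 09:45–10:00, 13:30–14:00, 15:45–17:00, 18:00–19:15.
Lars ∩ Priya ∩ Alice: 09:45–10:00, 13:30–14:00, 15:45–16:45.
Lars ∩ Priya ∩ Alice ∩ Isla: 09:45–10:00, 13:45–14:00, 16:15–16:45.
Total common minutes: 15 + 15 + 30 = 60.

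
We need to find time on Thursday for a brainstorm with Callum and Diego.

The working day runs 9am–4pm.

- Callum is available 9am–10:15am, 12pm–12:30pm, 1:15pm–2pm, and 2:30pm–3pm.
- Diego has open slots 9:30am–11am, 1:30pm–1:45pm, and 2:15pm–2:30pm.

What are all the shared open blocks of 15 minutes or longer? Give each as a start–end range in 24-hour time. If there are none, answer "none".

Callum ∩ Diego: 09:30–10:15, 13:30–13:45.
Windows ≥ 15 min: 09:30–10:15, 13:30–13:45.

09:30–10:15, 13:30–13:45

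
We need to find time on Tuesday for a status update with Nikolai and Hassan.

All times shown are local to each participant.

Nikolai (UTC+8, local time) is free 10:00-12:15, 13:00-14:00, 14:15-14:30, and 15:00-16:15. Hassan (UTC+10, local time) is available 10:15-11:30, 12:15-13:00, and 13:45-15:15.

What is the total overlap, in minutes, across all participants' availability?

90 minutes

Nikolai → UTC: 02:00–04:15, 05:00–06:00, 06:15–06:30, 07:00–08:15.
Hassan → UTC: 00:15–01:30, 02:15–03:00, 03:45–05:15.
Nikolai ∩ Hassan: 02:15–03:00, 03:45–04:15, 05:00–05:15.
Total common minutes: 45 + 30 + 15 = 90.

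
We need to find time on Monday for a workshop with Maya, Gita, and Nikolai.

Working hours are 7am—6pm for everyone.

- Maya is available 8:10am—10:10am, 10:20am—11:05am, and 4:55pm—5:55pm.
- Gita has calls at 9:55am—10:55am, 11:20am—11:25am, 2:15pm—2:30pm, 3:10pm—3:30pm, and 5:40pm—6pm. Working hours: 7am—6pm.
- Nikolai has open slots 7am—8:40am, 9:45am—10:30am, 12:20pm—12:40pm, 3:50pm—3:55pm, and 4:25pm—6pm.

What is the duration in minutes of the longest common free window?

45 minutes

Gita free within 07:00–18:00: 07:00–09:55, 10:55–11:20, 11:25–14:15, 14:30–15:10, 15:30–17:40.
Maya ∩ Gita: 08:10–09:55, 10:55–11:05, 16:55–17:40.
Maya ∩ Gita ∩ Nikolai: 08:10–08:40, 09:45–09:55, 16:55–17:40.
Common window lengths: 30, 10, 45 min; longest is 45.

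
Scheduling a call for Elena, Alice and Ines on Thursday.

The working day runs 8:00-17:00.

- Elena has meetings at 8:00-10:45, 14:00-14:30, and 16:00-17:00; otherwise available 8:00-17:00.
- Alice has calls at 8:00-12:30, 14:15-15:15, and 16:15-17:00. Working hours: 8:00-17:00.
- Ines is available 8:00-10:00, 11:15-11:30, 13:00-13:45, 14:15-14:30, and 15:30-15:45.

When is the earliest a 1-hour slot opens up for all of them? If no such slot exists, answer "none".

none

Elena free within 08:00–17:00: 10:45–14:00, 14:30–16:00.
Alice free within 08:00–17:00: 12:30–14:15, 15:15–16:15.
Elena ∩ Alice: 12:30–14:00, 15:15–16:00.
Elena ∩ Alice ∩ Ines: 13:00–13:45, 15:30–15:45.
Windows ≥ 60 min: (none).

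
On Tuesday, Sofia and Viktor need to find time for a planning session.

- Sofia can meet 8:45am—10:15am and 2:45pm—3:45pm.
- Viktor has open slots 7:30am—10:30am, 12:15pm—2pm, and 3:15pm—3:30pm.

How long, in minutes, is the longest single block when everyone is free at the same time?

Sofia ∩ Viktor: 08:45–10:15, 15:15–15:30.
Common window lengths: 90, 15 min; longest is 90.

90 minutes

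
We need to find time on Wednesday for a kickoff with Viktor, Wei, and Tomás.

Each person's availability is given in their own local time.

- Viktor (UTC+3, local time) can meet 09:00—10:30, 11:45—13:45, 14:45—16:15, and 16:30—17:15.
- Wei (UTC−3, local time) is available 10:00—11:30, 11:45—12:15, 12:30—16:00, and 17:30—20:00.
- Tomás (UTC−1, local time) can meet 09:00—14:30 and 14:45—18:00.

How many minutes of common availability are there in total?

Viktor → UTC: 06:00–07:30, 08:45–10:45, 11:45–13:15, 13:30–14:15.
Wei → UTC: 13:00–14:30, 14:45–15:15, 15:30–19:00, 20:30–23:00.
Tomás → UTC: 10:00–15:30, 15:45–19:00.
Viktor ∩ Wei: 13:00–13:15, 13:30–14:15.
Viktor ∩ Wei ∩ Tomás: 13:00–13:15, 13:30–14:15.
Total common minutes: 15 + 45 = 60.

60 minutes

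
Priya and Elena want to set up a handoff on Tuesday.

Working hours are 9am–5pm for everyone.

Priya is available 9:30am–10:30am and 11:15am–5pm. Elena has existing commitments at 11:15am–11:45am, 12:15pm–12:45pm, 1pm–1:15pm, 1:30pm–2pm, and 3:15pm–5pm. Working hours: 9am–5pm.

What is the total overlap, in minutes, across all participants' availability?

195 minutes

Elena free within 09:00–17:00: 09:00–11:15, 11:45–12:15, 12:45–13:00, 13:15–13:30, 14:00–15:15.
Priya ∩ Elena: 09:30–10:30, 11:45–12:15, 12:45–13:00, 13:15–13:30, 14:00–15:15.
Total common minutes: 60 + 30 + 15 + 15 + 75 = 195.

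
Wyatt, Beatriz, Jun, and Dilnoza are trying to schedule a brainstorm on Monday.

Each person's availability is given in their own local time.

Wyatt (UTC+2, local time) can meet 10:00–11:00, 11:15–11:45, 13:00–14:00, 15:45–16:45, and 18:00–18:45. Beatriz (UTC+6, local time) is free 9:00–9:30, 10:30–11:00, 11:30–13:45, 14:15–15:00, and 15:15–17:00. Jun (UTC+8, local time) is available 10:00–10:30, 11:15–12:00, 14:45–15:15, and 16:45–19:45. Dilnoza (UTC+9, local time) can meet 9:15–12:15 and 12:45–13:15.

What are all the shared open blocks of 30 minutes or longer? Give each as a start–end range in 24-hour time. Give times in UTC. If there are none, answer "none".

none

Wyatt → UTC: 08:00–09:00, 09:15–09:45, 11:00–12:00, 13:45–14:45, 16:00–16:45.
Beatriz → UTC: 03:00–03:30, 04:30–05:00, 05:30–07:45, 08:15–09:00, 09:15–11:00.
Jun → UTC: 02:00–02:30, 03:15–04:00, 06:45–07:15, 08:45–11:45.
Dilnoza → UTC: 00:15–03:15, 03:45–04:15.
Wyatt ∩ Beatriz: 08:15–09:00, 09:15–09:45.
Wyatt ∩ Beatriz ∩ Jun: 08:45–09:00, 09:15–09:45.
Wyatt ∩ Beatriz ∩ Jun ∩ Dilnoza: (none).
Windows ≥ 30 min: (none).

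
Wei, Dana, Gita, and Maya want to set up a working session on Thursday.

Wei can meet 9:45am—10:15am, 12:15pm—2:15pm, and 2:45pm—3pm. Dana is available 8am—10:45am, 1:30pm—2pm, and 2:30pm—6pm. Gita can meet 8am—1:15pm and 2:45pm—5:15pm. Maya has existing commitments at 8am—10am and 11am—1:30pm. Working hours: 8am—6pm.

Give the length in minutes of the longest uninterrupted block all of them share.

15 minutes

Maya free within 08:00–18:00: 10:00–11:00, 13:30–18:00.
Wei ∩ Dana: 09:45–10:15, 13:30–14:00, 14:45–15:00.
Wei ∩ Dana ∩ Gita: 09:45–10:15, 14:45–15:00.
Wei ∩ Dana ∩ Gita ∩ Maya: 10:00–10:15, 14:45–15:00.
Common window lengths: 15, 15 min; longest is 15.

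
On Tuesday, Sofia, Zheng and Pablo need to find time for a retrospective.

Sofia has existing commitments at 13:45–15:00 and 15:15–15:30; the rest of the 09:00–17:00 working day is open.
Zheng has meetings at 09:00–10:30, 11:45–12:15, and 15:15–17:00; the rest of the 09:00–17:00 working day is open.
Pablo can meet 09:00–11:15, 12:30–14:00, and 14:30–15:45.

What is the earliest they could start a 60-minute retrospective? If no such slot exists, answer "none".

12:30

Sofia free within 09:00–17:00: 09:00–13:45, 15:00–15:15, 15:30–17:00.
Zheng free within 09:00–17:00: 10:30–11:45, 12:15–15:15.
Sofia ∩ Zheng: 10:30–11:45, 12:15–13:45, 15:00–15:15.
Sofia ∩ Zheng ∩ Pablo: 10:30–11:15, 12:30–13:45, 15:00–15:15.
Windows ≥ 60 min: 12:30–13:45.
Earliest such window starts at 12:30.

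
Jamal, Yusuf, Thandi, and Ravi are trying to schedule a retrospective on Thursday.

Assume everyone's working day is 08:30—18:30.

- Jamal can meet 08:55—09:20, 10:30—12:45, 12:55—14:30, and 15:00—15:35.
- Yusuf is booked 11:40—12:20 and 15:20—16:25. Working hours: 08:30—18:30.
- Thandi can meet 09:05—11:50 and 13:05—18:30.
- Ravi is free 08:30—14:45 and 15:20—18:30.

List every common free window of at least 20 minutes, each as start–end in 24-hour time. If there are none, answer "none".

10:30–11:40, 13:05–14:30

Yusuf free within 08:30–18:30: 08:30–11:40, 12:20–15:20, 16:25–18:30.
Jamal ∩ Yusuf: 08:55–09:20, 10:30–11:40, 12:20–12:45, 12:55–14:30, 15:00–15:20.
Jamal ∩ Yusuf ∩ Thandi: 09:05–09:20, 10:30–11:40, 13:05–14:30, 15:00–15:20.
Jamal ∩ Yusuf ∩ Thandi ∩ Ravi: 09:05–09:20, 10:30–11:40, 13:05–14:30.
Windows ≥ 20 min: 10:30–11:40, 13:05–14:30.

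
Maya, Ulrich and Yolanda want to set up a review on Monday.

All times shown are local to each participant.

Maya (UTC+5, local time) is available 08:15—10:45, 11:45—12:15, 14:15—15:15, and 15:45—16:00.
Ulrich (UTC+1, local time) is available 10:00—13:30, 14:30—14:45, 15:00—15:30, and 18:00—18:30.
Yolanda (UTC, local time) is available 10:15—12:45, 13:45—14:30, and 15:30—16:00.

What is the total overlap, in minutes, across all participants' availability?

15 minutes

Maya → UTC: 03:15–05:45, 06:45–07:15, 09:15–10:15, 10:45–11:00.
Ulrich → UTC: 09:00–12:30, 13:30–13:45, 14:00–14:30, 17:00–17:30.
Yolanda → UTC: 10:15–12:45, 13:45–14:30, 15:30–16:00.
Maya ∩ Ulrich: 09:15–10:15, 10:45–11:00.
Maya ∩ Ulrich ∩ Yolanda: 10:45–11:00.
Total common minutes: 15.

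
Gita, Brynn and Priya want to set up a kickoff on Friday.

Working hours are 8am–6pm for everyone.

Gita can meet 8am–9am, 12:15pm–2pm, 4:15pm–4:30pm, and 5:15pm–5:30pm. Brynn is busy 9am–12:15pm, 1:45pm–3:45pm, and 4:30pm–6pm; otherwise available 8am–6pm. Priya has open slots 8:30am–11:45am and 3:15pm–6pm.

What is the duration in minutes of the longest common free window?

Brynn free within 08:00–18:00: 08:00–09:00, 12:15–13:45, 15:45–16:30.
Gita ∩ Brynn: 08:00–09:00, 12:15–13:45, 16:15–16:30.
Gita ∩ Brynn ∩ Priya: 08:30–09:00, 16:15–16:30.
Common window lengths: 30, 15 min; longest is 30.

30 minutes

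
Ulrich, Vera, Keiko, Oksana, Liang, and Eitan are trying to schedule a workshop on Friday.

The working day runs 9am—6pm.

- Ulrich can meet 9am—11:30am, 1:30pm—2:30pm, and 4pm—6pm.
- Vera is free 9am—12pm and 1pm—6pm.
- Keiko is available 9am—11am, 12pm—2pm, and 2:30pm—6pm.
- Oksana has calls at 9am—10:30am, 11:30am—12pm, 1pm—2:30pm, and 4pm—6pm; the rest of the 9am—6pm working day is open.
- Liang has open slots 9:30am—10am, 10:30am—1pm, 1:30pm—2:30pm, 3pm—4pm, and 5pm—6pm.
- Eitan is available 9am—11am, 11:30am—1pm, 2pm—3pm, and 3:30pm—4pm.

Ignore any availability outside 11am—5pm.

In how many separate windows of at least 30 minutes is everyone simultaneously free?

0

Oksana free within 09:00–18:00: 10:30–11:30, 12:00–13:00, 14:30–16:00.
Ulrich ∩ Vera: 09:00–11:30, 13:30–14:30, 16:00–18:00.
Ulrich ∩ Vera ∩ Keiko: 09:00–11:00, 13:30–14:00, 16:00–18:00.
Ulrich ∩ Vera ∩ Keiko ∩ Oksana: 10:30–11:00.
Ulrich ∩ Vera ∩ Keiko ∩ Oksana ∩ Liang: 10:30–11:00.
Ulrich ∩ Vera ∩ Keiko ∩ Oksana ∩ Liang ∩ Eitan: 10:30–11:00.
Restricted to 11:00–17:00: (none).
Windows ≥ 30 min: (none).
That's 0 windows.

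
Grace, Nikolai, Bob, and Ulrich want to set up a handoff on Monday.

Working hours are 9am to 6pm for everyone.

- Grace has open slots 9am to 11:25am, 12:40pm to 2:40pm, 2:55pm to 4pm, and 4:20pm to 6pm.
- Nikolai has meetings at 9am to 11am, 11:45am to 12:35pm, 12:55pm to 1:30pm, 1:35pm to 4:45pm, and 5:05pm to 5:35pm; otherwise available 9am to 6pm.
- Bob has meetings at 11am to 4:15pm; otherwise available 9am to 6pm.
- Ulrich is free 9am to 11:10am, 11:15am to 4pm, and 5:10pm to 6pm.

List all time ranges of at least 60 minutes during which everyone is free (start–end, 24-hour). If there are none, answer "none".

none

Nikolai free within 09:00–18:00: 11:00–11:45, 12:35–12:55, 13:30–13:35, 16:45–17:05, 17:35–18:00.
Bob free within 09:00–18:00: 09:00–11:00, 16:15–18:00.
Grace ∩ Nikolai: 11:00–11:25, 12:40–12:55, 13:30–13:35, 16:45–17:05, 17:35–18:00.
Grace ∩ Nikolai ∩ Bob: 16:45–17:05, 17:35–18:00.
Grace ∩ Nikolai ∩ Bob ∩ Ulrich: 17:35–18:00.
Windows ≥ 60 min: (none).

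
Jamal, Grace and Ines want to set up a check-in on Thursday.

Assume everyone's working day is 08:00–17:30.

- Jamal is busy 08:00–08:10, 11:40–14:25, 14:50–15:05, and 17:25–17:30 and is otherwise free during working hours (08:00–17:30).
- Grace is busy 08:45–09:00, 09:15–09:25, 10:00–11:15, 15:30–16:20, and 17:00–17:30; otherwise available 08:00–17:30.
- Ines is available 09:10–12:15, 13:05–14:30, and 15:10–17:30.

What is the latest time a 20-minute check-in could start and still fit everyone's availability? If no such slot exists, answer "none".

16:40

Jamal free within 08:00–17:30: 08:10–11:40, 14:25–14:50, 15:05–17:25.
Grace free within 08:00–17:30: 08:00–08:45, 09:00–09:15, 09:25–10:00, 11:15–15:30, 16:20–17:00.
Jamal ∩ Grace: 08:10–08:45, 09:00–09:15, 09:25–10:00, 11:15–11:40, 14:25–14:50, 15:05–15:30, 16:20–17:00.
Jamal ∩ Grace ∩ Ines: 09:10–09:15, 09:25–10:00, 11:15–11:40, 14:25–14:30, 15:10–15:30, 16:20–17:00.
Windows ≥ 20 min: 09:25–10:00, 11:15–11:40, 15:10–15:30, 16:20–17:00.
Latest start in the last window 16:20–17:00 is 17:00 − 20 min = 16:40.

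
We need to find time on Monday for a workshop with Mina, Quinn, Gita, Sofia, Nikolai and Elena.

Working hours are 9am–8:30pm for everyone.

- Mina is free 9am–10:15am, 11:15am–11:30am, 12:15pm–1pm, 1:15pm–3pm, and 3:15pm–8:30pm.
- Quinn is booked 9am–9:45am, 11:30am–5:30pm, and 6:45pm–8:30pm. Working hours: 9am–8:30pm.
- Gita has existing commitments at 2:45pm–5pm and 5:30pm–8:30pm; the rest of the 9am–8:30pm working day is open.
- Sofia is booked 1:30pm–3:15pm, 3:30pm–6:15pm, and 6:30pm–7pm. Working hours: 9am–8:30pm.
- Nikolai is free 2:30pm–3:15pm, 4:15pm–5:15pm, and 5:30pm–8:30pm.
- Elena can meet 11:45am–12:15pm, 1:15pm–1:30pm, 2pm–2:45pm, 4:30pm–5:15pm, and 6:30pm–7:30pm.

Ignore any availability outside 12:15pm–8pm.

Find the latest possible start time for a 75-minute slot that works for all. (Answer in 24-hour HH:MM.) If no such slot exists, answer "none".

Quinn free within 09:00–20:30: 09:45–11:30, 17:30–18:45.
Gita free within 09:00–20:30: 09:00–14:45, 17:00–17:30.
Sofia free within 09:00–20:30: 09:00–13:30, 15:15–15:30, 18:15–18:30, 19:00–20:30.
Mina ∩ Quinn: 09:45–10:15, 11:15–11:30, 17:30–18:45.
Mina ∩ Quinn ∩ Gita: 09:45–10:15, 11:15–11:30.
Mina ∩ Quinn ∩ Gita ∩ Sofia: 09:45–10:15, 11:15–11:30.
Mina ∩ Quinn ∩ Gita ∩ Sofia ∩ Nikolai: (none).
Mina ∩ Quinn ∩ Gita ∩ Sofia ∩ Nikolai ∩ Elena: (none).
Restricted to 12:15–20:00: (none).
Windows ≥ 75 min: (none).

none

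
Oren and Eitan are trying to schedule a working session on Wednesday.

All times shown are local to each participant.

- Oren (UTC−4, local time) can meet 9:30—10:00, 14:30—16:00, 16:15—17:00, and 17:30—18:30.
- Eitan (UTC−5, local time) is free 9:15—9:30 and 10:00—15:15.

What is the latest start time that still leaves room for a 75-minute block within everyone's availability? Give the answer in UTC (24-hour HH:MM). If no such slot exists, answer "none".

18:45

Oren → UTC: 13:30–14:00, 18:30–20:00, 20:15–21:00, 21:30–22:30.
Eitan → UTC: 14:15–14:30, 15:00–20:15.
Oren ∩ Eitan: 18:30–20:00.
Windows ≥ 75 min: 18:30–20:00.
Latest start in the last window 18:30–20:00 is 20:00 − 75 min = 18:45.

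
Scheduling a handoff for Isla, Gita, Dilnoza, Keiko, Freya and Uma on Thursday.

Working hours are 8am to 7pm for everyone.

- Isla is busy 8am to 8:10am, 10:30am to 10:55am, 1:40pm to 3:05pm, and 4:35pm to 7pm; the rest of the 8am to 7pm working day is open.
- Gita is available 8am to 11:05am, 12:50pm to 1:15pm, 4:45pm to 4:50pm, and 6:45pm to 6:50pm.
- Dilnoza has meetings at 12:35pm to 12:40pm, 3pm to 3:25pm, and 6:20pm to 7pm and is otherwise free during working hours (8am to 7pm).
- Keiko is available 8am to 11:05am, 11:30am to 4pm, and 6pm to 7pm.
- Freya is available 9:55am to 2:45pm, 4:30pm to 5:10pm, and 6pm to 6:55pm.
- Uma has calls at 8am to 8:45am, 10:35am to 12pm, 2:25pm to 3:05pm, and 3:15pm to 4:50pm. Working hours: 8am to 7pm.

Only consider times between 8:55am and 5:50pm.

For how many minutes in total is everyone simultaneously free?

60 minutes

Isla free within 08:00–19:00: 08:10–10:30, 10:55–13:40, 15:05–16:35.
Dilnoza free within 08:00–19:00: 08:00–12:35, 12:40–15:00, 15:25–18:20.
Uma free within 08:00–19:00: 08:45–10:35, 12:00–14:25, 15:05–15:15, 16:50–19:00.
Isla ∩ Gita: 08:10–10:30, 10:55–11:05, 12:50–13:15.
Isla ∩ Gita ∩ Dilnoza: 08:10–10:30, 10:55–11:05, 12:50–13:15.
Isla ∩ Gita ∩ Dilnoza ∩ Keiko: 08:10–10:30, 10:55–11:05, 12:50–13:15.
Isla ∩ Gita ∩ Dilnoza ∩ Keiko ∩ Freya: 09:55–10:30, 10:55–11:05, 12:50–13:15.
Isla ∩ Gita ∩ Dilnoza ∩ Keiko ∩ Freya ∩ Uma: 09:55–10:30, 12:50–13:15.
Restricted to 08:55–17:50: 09:55–10:30, 12:50–13:15.
Total common minutes: 35 + 25 = 60.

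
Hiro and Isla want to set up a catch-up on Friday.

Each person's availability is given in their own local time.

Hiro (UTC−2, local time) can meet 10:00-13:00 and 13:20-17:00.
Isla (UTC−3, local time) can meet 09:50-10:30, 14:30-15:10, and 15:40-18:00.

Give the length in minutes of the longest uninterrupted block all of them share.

Hiro → UTC: 12:00–15:00, 15:20–19:00.
Isla → UTC: 12:50–13:30, 17:30–18:10, 18:40–21:00.
Hiro ∩ Isla: 12:50–13:30, 17:30–18:10, 18:40–19:00.
Common window lengths: 40, 40, 20 min; longest is 40.

40 minutes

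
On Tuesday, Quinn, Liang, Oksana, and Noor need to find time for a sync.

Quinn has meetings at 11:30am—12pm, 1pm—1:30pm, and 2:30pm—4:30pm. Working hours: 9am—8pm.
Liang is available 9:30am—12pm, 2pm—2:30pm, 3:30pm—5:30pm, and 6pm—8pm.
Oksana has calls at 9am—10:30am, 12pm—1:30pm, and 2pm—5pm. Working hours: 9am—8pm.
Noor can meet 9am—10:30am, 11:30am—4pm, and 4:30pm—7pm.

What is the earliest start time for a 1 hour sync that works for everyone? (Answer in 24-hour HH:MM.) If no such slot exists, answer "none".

Quinn free within 09:00–20:00: 09:00–11:30, 12:00–13:00, 13:30–14:30, 16:30–20:00.
Oksana free within 09:00–20:00: 10:30–12:00, 13:30–14:00, 17:00–20:00.
Quinn ∩ Liang: 09:30–11:30, 14:00–14:30, 16:30–17:30, 18:00–20:00.
Quinn ∩ Liang ∩ Oksana: 10:30–11:30, 17:00–17:30, 18:00–20:00.
Quinn ∩ Liang ∩ Oksana ∩ Noor: 17:00–17:30, 18:00–19:00.
Windows ≥ 60 min: 18:00–19:00.
Earliest such window starts at 18:00.

18:00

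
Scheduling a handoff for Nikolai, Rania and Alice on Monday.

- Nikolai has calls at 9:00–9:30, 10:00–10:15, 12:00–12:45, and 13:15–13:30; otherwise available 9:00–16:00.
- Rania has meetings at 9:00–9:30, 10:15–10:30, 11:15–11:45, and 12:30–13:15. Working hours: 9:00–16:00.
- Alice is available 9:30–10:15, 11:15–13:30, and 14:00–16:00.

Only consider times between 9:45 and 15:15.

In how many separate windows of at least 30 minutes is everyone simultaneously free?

1

Nikolai free within 09:00–16:00: 09:30–10:00, 10:15–12:00, 12:45–13:15, 13:30–16:00.
Rania free within 09:00–16:00: 09:30–10:15, 10:30–11:15, 11:45–12:30, 13:15–16:00.
Nikolai ∩ Rania: 09:30–10:00, 10:30–11:15, 11:45–12:00, 13:30–16:00.
Nikolai ∩ Rania ∩ Alice: 09:30–10:00, 11:45–12:00, 14:00–16:00.
Restricted to 09:45–15:15: 09:45–10:00, 11:45–12:00, 14:00–15:15.
Windows ≥ 30 min: 14:00–15:15.
That's 1 window.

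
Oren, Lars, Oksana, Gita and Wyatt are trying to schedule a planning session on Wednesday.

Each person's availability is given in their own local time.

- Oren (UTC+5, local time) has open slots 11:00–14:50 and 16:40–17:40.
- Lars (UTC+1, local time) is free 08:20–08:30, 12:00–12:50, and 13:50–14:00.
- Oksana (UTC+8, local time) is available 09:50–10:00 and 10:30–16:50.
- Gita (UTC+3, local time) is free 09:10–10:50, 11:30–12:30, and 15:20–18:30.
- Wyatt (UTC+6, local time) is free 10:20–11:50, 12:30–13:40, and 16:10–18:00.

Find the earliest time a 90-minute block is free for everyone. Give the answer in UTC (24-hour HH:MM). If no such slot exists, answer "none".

none

Oren → UTC: 06:00–09:50, 11:40–12:40.
Lars → UTC: 07:20–07:30, 11:00–11:50, 12:50–13:00.
Oksana → UTC: 01:50–02:00, 02:30–08:50.
Gita → UTC: 06:10–07:50, 08:30–09:30, 12:20–15:30.
Wyatt → UTC: 04:20–05:50, 06:30–07:40, 10:10–12:00.
Oren ∩ Lars: 07:20–07:30, 11:40–11:50.
Oren ∩ Lars ∩ Oksana: 07:20–07:30.
Oren ∩ Lars ∩ Oksana ∩ Gita: 07:20–07:30.
Oren ∩ Lars ∩ Oksana ∩ Gita ∩ Wyatt: 07:20–07:30.
Windows ≥ 90 min: (none).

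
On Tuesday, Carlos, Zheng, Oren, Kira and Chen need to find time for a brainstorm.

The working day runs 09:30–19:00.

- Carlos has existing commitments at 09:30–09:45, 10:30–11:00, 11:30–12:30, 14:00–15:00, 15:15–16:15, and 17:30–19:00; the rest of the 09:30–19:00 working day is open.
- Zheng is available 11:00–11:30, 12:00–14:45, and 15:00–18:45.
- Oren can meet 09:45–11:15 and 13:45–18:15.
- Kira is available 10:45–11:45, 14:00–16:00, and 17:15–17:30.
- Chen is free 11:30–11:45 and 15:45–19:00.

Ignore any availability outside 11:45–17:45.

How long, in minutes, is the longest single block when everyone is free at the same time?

Carlos free within 09:30–19:00: 09:45–10:30, 11:00–11:30, 12:30–14:00, 15:00–15:15, 16:15–17:30.
Carlos ∩ Zheng: 11:00–11:30, 12:30–14:00, 15:00–15:15, 16:15–17:30.
Carlos ∩ Zheng ∩ Oren: 11:00–11:15, 13:45–14:00, 15:00–15:15, 16:15–17:30.
Carlos ∩ Zheng ∩ Oren ∩ Kira: 11:00–11:15, 15:00–15:15, 17:15–17:30.
Carlos ∩ Zheng ∩ Oren ∩ Kira ∩ Chen: 17:15–17:30.
Restricted to 11:45–17:45: 17:15–17:30.
Single common window of 15 minutes.

15 minutes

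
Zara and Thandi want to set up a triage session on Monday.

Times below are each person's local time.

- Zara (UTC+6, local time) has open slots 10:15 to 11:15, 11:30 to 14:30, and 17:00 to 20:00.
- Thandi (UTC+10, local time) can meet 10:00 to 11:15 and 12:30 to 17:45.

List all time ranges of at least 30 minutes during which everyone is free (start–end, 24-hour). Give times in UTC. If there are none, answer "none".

04:15–05:15, 05:30–07:45

Zara → UTC: 04:15–05:15, 05:30–08:30, 11:00–14:00.
Thandi → UTC: 00:00–01:15, 02:30–07:45.
Zara ∩ Thandi: 04:15–05:15, 05:30–07:45.
Windows ≥ 30 min: 04:15–05:15, 05:30–07:45.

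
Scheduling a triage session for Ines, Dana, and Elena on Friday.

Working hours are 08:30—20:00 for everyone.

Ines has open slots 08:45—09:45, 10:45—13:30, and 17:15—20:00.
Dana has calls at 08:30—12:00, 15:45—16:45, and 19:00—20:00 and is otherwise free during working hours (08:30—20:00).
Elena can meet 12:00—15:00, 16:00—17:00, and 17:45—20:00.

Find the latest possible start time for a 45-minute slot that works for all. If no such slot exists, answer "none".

Dana free within 08:30–20:00: 12:00–15:45, 16:45–19:00.
Ines ∩ Dana: 12:00–13:30, 17:15–19:00.
Ines ∩ Dana ∩ Elena: 12:00–13:30, 17:45–19:00.
Windows ≥ 45 min: 12:00–13:30, 17:45–19:00.
Latest start in the last window 17:45–19:00 is 19:00 − 45 min = 18:15.

18:15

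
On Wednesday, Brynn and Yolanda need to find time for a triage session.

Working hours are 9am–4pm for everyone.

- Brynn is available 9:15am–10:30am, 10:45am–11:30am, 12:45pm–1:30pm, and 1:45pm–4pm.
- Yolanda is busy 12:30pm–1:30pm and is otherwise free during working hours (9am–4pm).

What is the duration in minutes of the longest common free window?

Yolanda free within 09:00–16:00: 09:00–12:30, 13:30–16:00.
Brynn ∩ Yolanda: 09:15–10:30, 10:45–11:30, 13:45–16:00.
Common window lengths: 75, 45, 135 min; longest is 135.

135 minutes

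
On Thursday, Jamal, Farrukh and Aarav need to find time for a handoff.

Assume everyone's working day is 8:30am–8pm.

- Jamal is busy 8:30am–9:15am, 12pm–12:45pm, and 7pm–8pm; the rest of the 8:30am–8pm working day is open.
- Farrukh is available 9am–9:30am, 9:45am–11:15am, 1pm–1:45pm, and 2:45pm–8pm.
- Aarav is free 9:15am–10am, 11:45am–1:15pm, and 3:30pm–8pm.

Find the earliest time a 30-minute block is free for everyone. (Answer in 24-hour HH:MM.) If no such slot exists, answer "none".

Jamal free within 08:30–20:00: 09:15–12:00, 12:45–19:00.
Jamal ∩ Farrukh: 09:15–09:30, 09:45–11:15, 13:00–13:45, 14:45–19:00.
Jamal ∩ Farrukh ∩ Aarav: 09:15–09:30, 09:45–10:00, 13:00–13:15, 15:30–19:00.
Windows ≥ 30 min: 15:30–19:00.
Earliest such window starts at 15:30.

15:30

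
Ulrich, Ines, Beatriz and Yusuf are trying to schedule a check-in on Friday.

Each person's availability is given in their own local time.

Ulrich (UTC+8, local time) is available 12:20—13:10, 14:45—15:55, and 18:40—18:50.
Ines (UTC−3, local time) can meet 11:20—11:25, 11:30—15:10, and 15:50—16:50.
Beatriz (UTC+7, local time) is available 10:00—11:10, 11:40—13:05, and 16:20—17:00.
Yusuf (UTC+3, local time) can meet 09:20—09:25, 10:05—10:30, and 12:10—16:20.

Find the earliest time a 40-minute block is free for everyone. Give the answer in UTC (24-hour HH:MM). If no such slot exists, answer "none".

Ulrich → UTC: 04:20–05:10, 06:45–07:55, 10:40–10:50.
Ines → UTC: 14:20–14:25, 14:30–18:10, 18:50–19:50.
Beatriz → UTC: 03:00–04:10, 04:40–06:05, 09:20–10:00.
Yusuf → UTC: 06:20–06:25, 07:05–07:30, 09:10–13:20.
Ulrich ∩ Ines: (none).
Ulrich ∩ Ines ∩ Beatriz: (none).
Ulrich ∩ Ines ∩ Beatriz ∩ Yusuf: (none).
Windows ≥ 40 min: (none).

none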